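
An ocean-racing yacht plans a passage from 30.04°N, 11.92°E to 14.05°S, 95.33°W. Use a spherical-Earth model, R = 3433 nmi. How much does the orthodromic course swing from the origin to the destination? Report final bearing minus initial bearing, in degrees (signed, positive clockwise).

-23.0°

Initial bearing θ₁ = atan2(sin Δλ cos φ₂, cos φ₁ sin φ₂ − sin φ₁ cos φ₂ cos Δλ) = 265.92°
Final bearing θ₂ = (initial bearing from the destination back to the start) + 180° = 242.89°
Δθ = θ₂ − θ₁ = -23.0°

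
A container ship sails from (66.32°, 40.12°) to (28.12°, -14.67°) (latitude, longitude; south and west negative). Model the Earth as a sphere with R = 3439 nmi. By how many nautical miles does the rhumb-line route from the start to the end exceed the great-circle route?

Great circle: cos σ = sin φ₁ sin φ₂ + cos φ₁ cos φ₂ cos Δλ,  σ = 0.8817 rad → d_gc = 3032.0 nmi
Rhumb line: Δψ = -1.0506, q = Δφ/Δψ = 0.6346, d_rh = R√(Δφ²+q²Δλ²) = 3100.4 nmi
Excess = 3100.4 − 3032.0 = 68.4 ≈ 68 nmi

68 nmi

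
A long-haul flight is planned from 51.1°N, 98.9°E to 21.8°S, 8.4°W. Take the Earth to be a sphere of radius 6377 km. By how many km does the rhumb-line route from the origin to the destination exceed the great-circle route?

282 km

Great circle: cos σ = sin φ₁ sin φ₂ + cos φ₁ cos φ₂ cos Δλ,  σ = 2.0515 rad → d_gc = 13082.4 km
Rhumb line: Δψ = -1.4309, q = Δφ/Δψ = 0.8892, d_rh = R√(Δφ²+q²Δλ²) = 13364.0 km
Excess = 13364.0 − 13082.4 = 281.6 ≈ 282 km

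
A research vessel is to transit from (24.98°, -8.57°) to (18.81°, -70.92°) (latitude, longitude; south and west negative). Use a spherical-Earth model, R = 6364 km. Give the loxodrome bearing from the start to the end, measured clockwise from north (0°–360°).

263.9°

Meridional parts: M(φ₁)=+0.4505, M(φ₂)=+0.3344 → ΔM = -0.1161;  Δλ = -1.0882 rad
tan C = Δλ / ΔM = +9.3704 → C = 263.91°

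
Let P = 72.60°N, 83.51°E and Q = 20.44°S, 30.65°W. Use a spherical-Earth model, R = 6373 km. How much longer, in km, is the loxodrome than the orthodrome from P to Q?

Great circle: cos σ = sin φ₁ sin φ₂ + cos φ₁ cos φ₂ cos Δλ,  σ = 2.0352 rad → d_gc = 12970.6 km
Rhumb line: Δψ = -2.2417, q = Δφ/Δψ = 0.7244, d_rh = R√(Δφ²+q²Δλ²) = 13845.7 km
Excess = 13845.7 − 12970.6 = 875.1 ≈ 875 km

875 km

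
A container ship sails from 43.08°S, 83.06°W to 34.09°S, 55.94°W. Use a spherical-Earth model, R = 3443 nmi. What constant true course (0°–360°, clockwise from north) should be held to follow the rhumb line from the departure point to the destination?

Meridional parts: M(φ₁)=-0.8348, M(φ₂)=-0.6336 → ΔM = +0.2012;  Δλ = +0.4733 rad
tan C = Δλ / ΔM = +2.3526 → C = 66.97°

67.0°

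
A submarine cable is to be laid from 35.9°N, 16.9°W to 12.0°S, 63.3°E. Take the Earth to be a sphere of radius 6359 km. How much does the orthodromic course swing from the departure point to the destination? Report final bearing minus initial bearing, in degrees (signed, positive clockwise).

At departure: θ₁ = atan2(sin Δλ cos φ₂, cos φ₁ sin φ₂ − sin φ₁ cos φ₂ cos Δλ) = 105.43°
At arrival: θ₂ = atan2(sin Δλ cos φ₁, −cos φ₂ sin φ₁ + sin φ₂ cos φ₁ cos Δλ) = 127.03°
Δθ = θ₂ − θ₁ = +21.6°

+21.6°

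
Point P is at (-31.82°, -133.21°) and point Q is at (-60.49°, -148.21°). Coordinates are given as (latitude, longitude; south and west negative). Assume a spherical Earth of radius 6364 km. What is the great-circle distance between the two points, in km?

cos σ = sin φ₁ sin φ₂ + cos φ₁ cos φ₂ cos Δλ
      = sin(-31.82°)sin(-60.49°) + cos(-31.82°)cos(-60.49°)cos(-15.00°) = 0.8631
σ = 30.329° → d = Rσ = 6364·0.52935 = 3369 km

3369 km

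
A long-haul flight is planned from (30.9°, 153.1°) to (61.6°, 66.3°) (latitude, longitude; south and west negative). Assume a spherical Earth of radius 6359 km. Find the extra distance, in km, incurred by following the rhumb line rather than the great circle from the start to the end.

405 km

Great circle: cos σ = sin φ₁ sin φ₂ + cos φ₁ cos φ₂ cos Δλ,  σ = 1.0764 rad → d_gc = 6844.7 km
Rhumb line: Δψ = +0.8067, q = Δφ/Δψ = 0.6642, d_rh = R√(Δφ²+q²Δλ²) = 7249.4 km
Excess = 7249.4 − 6844.7 = 404.7 ≈ 405 km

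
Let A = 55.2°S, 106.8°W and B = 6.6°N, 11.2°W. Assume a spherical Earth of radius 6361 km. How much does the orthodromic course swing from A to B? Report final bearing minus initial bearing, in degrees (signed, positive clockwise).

-55.7°

At departure: θ₁ = atan2(sin Δλ cos φ₂, cos φ₁ sin φ₂ − sin φ₁ cos φ₂ cos Δλ) = 90.81°
At arrival: θ₂ = atan2(sin Δλ cos φ₁, −cos φ₂ sin φ₁ + sin φ₂ cos φ₁ cos Δλ) = 35.06°
Δθ = θ₂ − θ₁ = -55.7°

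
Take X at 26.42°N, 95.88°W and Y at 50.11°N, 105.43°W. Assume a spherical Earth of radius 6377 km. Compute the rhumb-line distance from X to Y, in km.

Rhumb course C = atan2(Δλ, Δψ) with Δψ = ln[tan(π/4+φ₂/2)/tan(π/4+φ₁/2)] = +0.5353, Δλ = -0.1667 → C = 342.70°
d = R·|Δφ| / |cos C| = 6377·0.41347 / 0.95478 = 2762 km

2762 km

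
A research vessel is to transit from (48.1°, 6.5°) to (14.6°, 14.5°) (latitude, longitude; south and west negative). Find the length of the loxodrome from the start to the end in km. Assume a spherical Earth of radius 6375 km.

3800 km

Rhumb course C = atan2(Δλ, Δψ) with Δψ = ln[tan(π/4+φ₂/2)/tan(π/4+φ₁/2)] = -0.7025, Δλ = +0.1396 → C = 168.76°
d = R·|Δφ| / |cos C| = 6375·0.58469 / 0.98081 = 3800 km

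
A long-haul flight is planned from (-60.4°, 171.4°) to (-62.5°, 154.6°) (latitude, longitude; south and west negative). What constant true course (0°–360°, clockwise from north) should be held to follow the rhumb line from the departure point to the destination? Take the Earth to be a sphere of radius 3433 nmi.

Meridional parts: M(φ₁)=-1.3310, M(φ₂)=-1.4077 → ΔM = -0.0767;  Δλ = -0.2932 rad
tan C = Δλ / ΔM = +3.8217 → C = 255.34°

255.3°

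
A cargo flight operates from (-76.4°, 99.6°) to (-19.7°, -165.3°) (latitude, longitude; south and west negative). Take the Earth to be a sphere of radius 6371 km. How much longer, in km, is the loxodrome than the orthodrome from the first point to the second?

617 km

Great circle: cos σ = sin φ₁ sin φ₂ + cos φ₁ cos φ₂ cos Δλ,  σ = 1.2577 rad → d_gc = 8013.1 km
Rhumb line: Δψ = +1.7758, q = Δφ/Δψ = 0.5573, d_rh = R√(Δφ²+q²Δλ²) = 8630.0 km
Excess = 8630.0 − 8013.1 = 616.9 ≈ 617 km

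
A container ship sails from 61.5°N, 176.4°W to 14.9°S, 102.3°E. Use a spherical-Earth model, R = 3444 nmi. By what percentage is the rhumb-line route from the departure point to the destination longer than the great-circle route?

Great circle: σ = 1.7277 rad → d_gc = Rσ = 5950.1 nmi
Rhumb: Δφ = -1.3334, Δλ = -1.4190, Δψ = -1.6336, q = Δφ/Δψ = 0.8163 → d_rh = R√(Δφ²+q²Δλ²) = 6082.9 nmi
Excess = (6082.9 − 5950.1) / 5950.1 = 132.8 / 5950.1 = 2.23% ≈ 2.2%

2.2%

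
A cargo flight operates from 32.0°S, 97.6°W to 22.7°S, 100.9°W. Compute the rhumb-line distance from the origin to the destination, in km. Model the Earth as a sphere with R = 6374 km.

Rhumb course C = atan2(Δλ, Δψ) with Δψ = ln[tan(π/4+φ₂/2)/tan(π/4+φ₁/2)] = +0.1831, Δλ = -0.0576 → C = 342.53°
d = R·|Δφ| / |cos C| = 6374·0.16232 / 0.95390 = 1085 km

1085 km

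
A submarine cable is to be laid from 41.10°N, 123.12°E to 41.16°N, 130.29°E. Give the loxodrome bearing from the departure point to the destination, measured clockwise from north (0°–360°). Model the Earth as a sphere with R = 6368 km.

Δψ = ln[tan(π/4+φ₂/2)/tan(π/4+φ₁/2)] = +0.0014
Δλ = +0.1251 rad (taken the short way round)
course = atan2(Δλ, Δψ) = 89.36°

89.4°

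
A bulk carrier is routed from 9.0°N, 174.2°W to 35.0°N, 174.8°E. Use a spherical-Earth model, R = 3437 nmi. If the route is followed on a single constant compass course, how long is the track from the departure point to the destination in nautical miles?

1673 nmi

Δψ = ln[tan(π/4+φ₂/2)/tan(π/4+φ₁/2)] = +0.4951;  Δφ = +0.4538 rad,  Δλ = -0.1920 rad
q = Δφ/Δψ = 0.9165
d = R·√(Δφ² + q²Δλ²) = 3437·0.48671 = 1673 nmi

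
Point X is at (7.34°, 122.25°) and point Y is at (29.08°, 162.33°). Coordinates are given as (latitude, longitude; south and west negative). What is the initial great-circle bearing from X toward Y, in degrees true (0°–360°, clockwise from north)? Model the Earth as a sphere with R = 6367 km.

54.8°

θ = atan2( sin Δλ·cos φ₂ ,  cos φ₁ sin φ₂ − sin φ₁ cos φ₂ cos Δλ )
  = atan2(+0.5627, +0.3966) = 54.82°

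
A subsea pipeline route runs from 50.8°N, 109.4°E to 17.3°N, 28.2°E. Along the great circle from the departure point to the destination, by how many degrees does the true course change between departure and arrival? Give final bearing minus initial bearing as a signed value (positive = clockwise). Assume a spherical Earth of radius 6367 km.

At departure: θ₁ = atan2(sin Δλ cos φ₂, cos φ₁ sin φ₂ − sin φ₁ cos φ₂ cos Δλ) = 274.53°
At arrival: θ₂ = atan2(sin Δλ cos φ₁, −cos φ₂ sin φ₁ + sin φ₂ cos φ₁ cos Δλ) = 221.29°
Δθ = θ₂ − θ₁ = -53.2°

-53.2°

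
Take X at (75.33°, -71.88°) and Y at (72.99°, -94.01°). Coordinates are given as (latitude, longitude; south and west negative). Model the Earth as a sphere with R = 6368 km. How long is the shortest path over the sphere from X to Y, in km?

715 km

cos σ = sin φ₁ sin φ₂ + cos φ₁ cos φ₂ cos Δλ
      = sin(75.33°)sin(72.99°) + cos(75.33°)cos(72.99°)cos(-22.13°) = 0.9937
σ = 6.431° → d = Rσ = 6368·0.11223 = 715 km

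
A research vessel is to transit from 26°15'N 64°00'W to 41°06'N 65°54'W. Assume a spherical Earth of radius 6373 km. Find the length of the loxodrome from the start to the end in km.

Rhumb course C = atan2(Δλ, Δψ) with Δψ = ln[tan(π/4+φ₂/2)/tan(π/4+φ₁/2)] = +0.3131, Δλ = -0.0332 → C = 353.95°
d = R·|Δφ| / |cos C| = 6373·0.25918 / 0.99444 = 1661 km

1661 km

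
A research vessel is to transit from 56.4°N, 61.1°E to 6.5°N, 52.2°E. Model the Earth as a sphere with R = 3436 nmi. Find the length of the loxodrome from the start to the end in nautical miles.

Δψ = ln[tan(π/4+φ₂/2)/tan(π/4+φ₁/2)] = -1.0839;  Δφ = -0.8709 rad,  Δλ = -0.1553 rad
q = Δφ/Δψ = 0.8035
d = R·√(Δφ² + q²Δλ²) = 3436·0.87982 = 3023 nmi

3023 nmi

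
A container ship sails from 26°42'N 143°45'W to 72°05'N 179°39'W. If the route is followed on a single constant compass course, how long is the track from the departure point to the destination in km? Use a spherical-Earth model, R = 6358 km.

Rhumb course C = atan2(Δλ, Δψ) with Δψ = ln[tan(π/4+φ₂/2)/tan(π/4+φ₁/2)] = +1.3636, Δλ = -0.6266 → C = 335.32°
d = R·|Δφ| / |cos C| = 6358·0.79209 / 0.90866 = 5542 km

5542 km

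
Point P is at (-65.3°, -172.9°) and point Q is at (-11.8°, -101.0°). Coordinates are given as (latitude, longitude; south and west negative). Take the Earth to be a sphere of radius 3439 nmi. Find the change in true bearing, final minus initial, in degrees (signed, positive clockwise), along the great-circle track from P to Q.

-53.7°

Initial bearing θ₁ = atan2(sin Δλ cos φ₂, cos φ₁ sin φ₂ − sin φ₁ cos φ₂ cos Δλ) = 78.41°
Final bearing θ₂ = (initial bearing from the destination back to the start) + 180° = 24.72°
Δθ = θ₂ − θ₁ = -53.7°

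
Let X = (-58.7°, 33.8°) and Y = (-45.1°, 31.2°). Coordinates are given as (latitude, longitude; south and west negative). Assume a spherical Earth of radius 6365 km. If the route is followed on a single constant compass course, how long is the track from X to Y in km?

1521 km

Rhumb course C = atan2(Δλ, Δψ) with Δψ = ln[tan(π/4+φ₂/2)/tan(π/4+φ₁/2)] = +0.3886, Δλ = -0.0454 → C = 353.34°
d = R·|Δφ| / |cos C| = 6365·0.23736 / 0.99325 = 1521 km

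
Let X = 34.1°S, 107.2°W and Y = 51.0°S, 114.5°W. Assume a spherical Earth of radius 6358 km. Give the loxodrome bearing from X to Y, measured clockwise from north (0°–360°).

197.5°

Δψ = ln[tan(π/4+φ₂/2)/tan(π/4+φ₁/2)] = -0.4044
Δλ = -0.1274 rad (taken the short way round)
course = atan2(Δλ, Δψ) = 197.49°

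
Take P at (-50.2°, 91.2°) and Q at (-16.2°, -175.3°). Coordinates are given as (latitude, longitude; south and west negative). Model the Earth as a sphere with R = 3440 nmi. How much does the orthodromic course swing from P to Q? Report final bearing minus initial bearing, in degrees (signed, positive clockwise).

-62.7°

At departure: θ₁ = atan2(sin Δλ cos φ₂, cos φ₁ sin φ₂ − sin φ₁ cos φ₂ cos Δλ) = 103.13°
At arrival: θ₂ = atan2(sin Δλ cos φ₁, −cos φ₂ sin φ₁ + sin φ₂ cos φ₁ cos Δλ) = 40.48°
Δθ = θ₂ − θ₁ = -62.7°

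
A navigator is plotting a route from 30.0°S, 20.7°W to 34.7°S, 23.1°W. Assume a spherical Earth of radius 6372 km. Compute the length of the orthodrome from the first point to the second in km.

cos σ = sin φ₁ sin φ₂ + cos φ₁ cos φ₂ cos Δλ
      = sin(-30.00°)sin(-34.70°) + cos(-30.00°)cos(-34.70°)cos(-2.40°) = 0.9960
σ = 5.118° → d = Rσ = 6372·0.08933 = 569 km

569 km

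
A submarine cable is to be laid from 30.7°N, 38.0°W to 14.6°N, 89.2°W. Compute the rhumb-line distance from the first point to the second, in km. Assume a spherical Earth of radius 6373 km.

5530 km

Rhumb course C = atan2(Δλ, Δψ) with Δψ = ln[tan(π/4+φ₂/2)/tan(π/4+φ₁/2)] = -0.3058, Δλ = -0.8936 → C = 251.11°
d = R·|Δφ| / |cos C| = 6373·0.28100 / 0.32381 = 5530 km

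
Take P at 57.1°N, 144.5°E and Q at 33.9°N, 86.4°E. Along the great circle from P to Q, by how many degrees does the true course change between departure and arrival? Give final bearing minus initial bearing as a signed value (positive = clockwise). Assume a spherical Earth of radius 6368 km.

-44.0°

Initial bearing θ₁ = atan2(sin Δλ cos φ₂, cos φ₁ sin φ₂ − sin φ₁ cos φ₂ cos Δλ) = 264.70°
Final bearing θ₂ = (initial bearing from the destination back to the start) + 180° = 220.66°
Δθ = θ₂ − θ₁ = -44.0°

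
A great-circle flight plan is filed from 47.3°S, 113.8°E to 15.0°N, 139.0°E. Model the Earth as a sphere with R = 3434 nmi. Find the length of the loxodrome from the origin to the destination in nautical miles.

3975 nmi

Δψ = ln[tan(π/4+φ₂/2)/tan(π/4+φ₁/2)] = +1.2042;  Δφ = +1.0873 rad,  Δλ = +0.4398 rad
q = Δφ/Δψ = 0.9030
d = R·√(Δφ² + q²Δλ²) = 3434·1.15760 = 3975 nmi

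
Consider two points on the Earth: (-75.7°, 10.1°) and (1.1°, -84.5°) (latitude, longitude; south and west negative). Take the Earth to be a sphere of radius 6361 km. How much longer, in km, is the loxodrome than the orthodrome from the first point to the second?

Great circle: cos σ = sin φ₁ sin φ₂ + cos φ₁ cos φ₂ cos Δλ,  σ = 1.6092 rad → d_gc = 10236.2 km
Rhumb line: Δψ = +2.0951, q = Δφ/Δψ = 0.6398, d_rh = R√(Δφ²+q²Δλ²) = 10855.8 km
Excess = 10855.8 − 10236.2 = 619.6 ≈ 620 km

620 km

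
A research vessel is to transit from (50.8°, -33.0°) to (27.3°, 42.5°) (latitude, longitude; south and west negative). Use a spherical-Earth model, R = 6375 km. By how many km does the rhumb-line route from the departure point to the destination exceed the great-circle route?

Great circle: cos σ = sin φ₁ sin φ₂ + cos φ₁ cos φ₂ cos Δλ,  σ = 1.0518 rad → d_gc = 6704.9 km
Rhumb line: Δψ = -0.5370, q = Δφ/Δψ = 0.7638, d_rh = R√(Δφ²+q²Δλ²) = 6928.6 km
Excess = 6928.6 − 6704.9 = 223.7 ≈ 224 km

224 km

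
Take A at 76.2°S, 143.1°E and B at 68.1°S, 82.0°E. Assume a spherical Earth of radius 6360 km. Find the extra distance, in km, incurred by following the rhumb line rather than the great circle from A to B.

Great circle: cos σ = sin φ₁ sin φ₂ + cos φ₁ cos φ₂ cos Δλ,  σ = 0.3361 rad → d_gc = 2137.5 km
Rhumb line: Δψ = +0.4692, q = Δφ/Δψ = 0.3013, d_rh = R√(Δφ²+q²Δλ²) = 2232.4 km
Excess = 2232.4 − 2137.5 = 94.9 ≈ 95 km

95 km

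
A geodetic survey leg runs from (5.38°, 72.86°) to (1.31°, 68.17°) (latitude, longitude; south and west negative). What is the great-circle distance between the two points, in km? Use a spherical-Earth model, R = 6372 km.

690 km

Haversine: a = sin²(Δφ/2)+cos φ₁ cos φ₂ sin²(Δλ/2) = 0.00293;  σ = 2·atan2(√a,√(1−a))
σ = 6.203° → d = Rσ = 6372·0.10826 = 690 km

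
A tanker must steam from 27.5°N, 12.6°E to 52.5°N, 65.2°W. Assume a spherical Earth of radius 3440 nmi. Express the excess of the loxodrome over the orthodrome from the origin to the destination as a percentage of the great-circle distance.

Great circle: σ = 1.0696 rad → d_gc = Rσ = 3679.6 nmi
Rhumb: Δφ = +0.4363, Δλ = -1.3579, Δψ = +0.5809, q = Δφ/Δψ = 0.7512 → d_rh = R√(Δφ²+q²Δλ²) = 3816.2 nmi
Excess = (3816.2 − 3679.6) / 3679.6 = 136.6 / 3679.6 = 3.71% ≈ 3.7%

3.7%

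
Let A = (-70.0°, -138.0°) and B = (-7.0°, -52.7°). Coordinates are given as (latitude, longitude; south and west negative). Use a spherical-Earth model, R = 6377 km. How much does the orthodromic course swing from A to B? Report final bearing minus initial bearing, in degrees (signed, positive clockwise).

-67.8°

At departure: θ₁ = atan2(sin Δλ cos φ₂, cos φ₁ sin φ₂ − sin φ₁ cos φ₂ cos Δλ) = 87.99°
At arrival: θ₂ = atan2(sin Δλ cos φ₁, −cos φ₂ sin φ₁ + sin φ₂ cos φ₁ cos Δλ) = 20.14°
Δθ = θ₂ − θ₁ = -67.8°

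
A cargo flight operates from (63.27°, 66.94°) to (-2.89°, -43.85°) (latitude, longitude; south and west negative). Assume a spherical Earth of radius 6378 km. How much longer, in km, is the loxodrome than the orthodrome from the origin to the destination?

746 km

Great circle: cos σ = sin φ₁ sin φ₂ + cos φ₁ cos φ₂ cos Δλ,  σ = 1.7767 rad → d_gc = 11332.0 km
Rhumb line: Δψ = -1.4877, q = Δφ/Δψ = 0.7762, d_rh = R√(Δφ²+q²Δλ²) = 12077.8 km
Excess = 12077.8 − 11332.0 = 745.8 ≈ 746 km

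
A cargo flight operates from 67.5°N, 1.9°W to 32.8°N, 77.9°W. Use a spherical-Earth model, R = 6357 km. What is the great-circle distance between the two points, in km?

6066 km

Haversine: a = sin²(Δφ/2)+cos φ₁ cos φ₂ sin²(Δλ/2) = 0.21085;  σ = 2·atan2(√a,√(1−a))
σ = 54.669° → d = Rσ = 6357·0.95416 = 6066 km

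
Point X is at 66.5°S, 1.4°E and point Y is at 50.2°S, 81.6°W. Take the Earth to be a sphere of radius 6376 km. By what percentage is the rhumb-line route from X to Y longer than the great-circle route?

Great circle: σ = 0.7441 rad → d_gc = Rσ = 4744.7 km
Rhumb: Δφ = +0.2845, Δλ = -1.4486, Δψ = +0.5541, q = Δφ/Δψ = 0.5134 → d_rh = R√(Δφ²+q²Δλ²) = 5077.4 km
Excess = (5077.4 − 4744.7) / 4744.7 = 332.7 / 4744.7 = 7.01% ≈ 7.0%

7.0%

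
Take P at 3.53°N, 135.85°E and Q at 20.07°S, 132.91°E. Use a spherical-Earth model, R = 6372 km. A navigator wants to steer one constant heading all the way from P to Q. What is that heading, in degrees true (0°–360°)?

Meridional parts: M(φ₁)=+0.0616, M(φ₂)=-0.3577 → ΔM = -0.4193;  Δλ = -0.0513 rad
tan C = Δλ / ΔM = +0.1224 → C = 186.98°

187.0°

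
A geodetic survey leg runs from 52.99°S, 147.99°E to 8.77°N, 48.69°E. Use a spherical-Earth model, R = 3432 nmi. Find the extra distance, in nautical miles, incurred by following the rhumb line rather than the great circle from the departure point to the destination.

185 nmi

Great circle: cos σ = sin φ₁ sin φ₂ + cos φ₁ cos φ₂ cos Δλ,  σ = 1.7904 rad → d_gc = 6144.8 nmi
Rhumb line: Δψ = +1.2482, q = Δφ/Δψ = 0.8636, d_rh = R√(Δφ²+q²Δλ²) = 6330.1 nmi
Excess = 6330.1 − 6144.8 = 185.3 ≈ 185 nmi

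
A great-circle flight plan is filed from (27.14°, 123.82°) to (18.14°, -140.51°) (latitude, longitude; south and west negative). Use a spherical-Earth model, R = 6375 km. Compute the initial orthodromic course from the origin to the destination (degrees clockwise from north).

71.3°

θ = atan2( sin Δλ·cos φ₂ ,  cos φ₁ sin φ₂ − sin φ₁ cos φ₂ cos Δλ )
  = atan2(+0.9456, +0.3199) = 71.31°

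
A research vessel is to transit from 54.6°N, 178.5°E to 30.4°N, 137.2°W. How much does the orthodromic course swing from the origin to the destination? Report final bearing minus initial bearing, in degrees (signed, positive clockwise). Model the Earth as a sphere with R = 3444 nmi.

At departure: θ₁ = atan2(sin Δλ cos φ₂, cos φ₁ sin φ₂ − sin φ₁ cos φ₂ cos Δλ) = 109.22°
At arrival: θ₂ = atan2(sin Δλ cos φ₁, −cos φ₂ sin φ₁ + sin φ₂ cos φ₁ cos Δλ) = 140.64°
Δθ = θ₂ − θ₁ = +31.4°

+31.4°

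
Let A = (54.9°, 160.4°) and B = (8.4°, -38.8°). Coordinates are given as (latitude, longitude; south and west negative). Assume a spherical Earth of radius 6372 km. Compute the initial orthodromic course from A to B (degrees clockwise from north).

21.0°

θ = atan2( sin Δλ·cos φ₂ ,  cos φ₁ sin φ₂ − sin φ₁ cos φ₂ cos Δλ )
  = atan2(+0.3253, +0.8484) = 20.98°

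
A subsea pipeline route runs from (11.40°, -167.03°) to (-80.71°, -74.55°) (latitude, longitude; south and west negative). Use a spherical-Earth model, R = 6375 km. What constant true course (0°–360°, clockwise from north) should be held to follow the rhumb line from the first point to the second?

Meridional parts: M(φ₁)=+0.2003, M(φ₂)=-2.5102 → ΔM = -2.7105;  Δλ = +1.6141 rad
tan C = Δλ / ΔM = -0.5955 → C = 149.23°

149.2°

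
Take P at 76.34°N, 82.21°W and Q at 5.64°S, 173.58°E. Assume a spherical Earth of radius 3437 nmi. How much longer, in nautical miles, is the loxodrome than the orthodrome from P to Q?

Great circle: cos σ = sin φ₁ sin φ₂ + cos φ₁ cos φ₂ cos Δλ,  σ = 1.7246 rad → d_gc = 5927.4 nmi
Rhumb line: Δψ = -2.2207, q = Δφ/Δψ = 0.6443, d_rh = R√(Δφ²+q²Δλ²) = 6356.6 nmi
Excess = 6356.6 − 5927.4 = 429.2 ≈ 429 nmi

429 nmi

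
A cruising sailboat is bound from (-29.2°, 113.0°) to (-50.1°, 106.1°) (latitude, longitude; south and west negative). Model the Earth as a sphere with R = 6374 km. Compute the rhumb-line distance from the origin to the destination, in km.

Rhumb course C = atan2(Δλ, Δψ) with Δψ = ln[tan(π/4+φ₂/2)/tan(π/4+φ₁/2)] = -0.4802, Δλ = -0.1204 → C = 194.08°
d = R·|Δφ| / |cos C| = 6374·0.36477 / 0.96996 = 2397 km

2397 km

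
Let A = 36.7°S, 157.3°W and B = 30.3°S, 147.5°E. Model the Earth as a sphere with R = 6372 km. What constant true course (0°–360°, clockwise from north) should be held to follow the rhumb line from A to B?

277.9°

Δψ = ln[tan(π/4+φ₂/2)/tan(π/4+φ₁/2)] = +0.1341
Δλ = -0.9634 rad (taken the short way round)
course = atan2(Δλ, Δψ) = 277.92°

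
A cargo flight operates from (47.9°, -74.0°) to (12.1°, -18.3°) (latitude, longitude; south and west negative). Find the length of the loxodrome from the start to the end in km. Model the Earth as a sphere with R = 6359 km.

Δψ = ln[tan(π/4+φ₂/2)/tan(π/4+φ₁/2)] = -0.7421;  Δφ = -0.6248 rad,  Δλ = +0.9721 rad
q = Δφ/Δψ = 0.8420
d = R·√(Δφ² + q²Δλ²) = 6359·1.02976 = 6548 km

6548 km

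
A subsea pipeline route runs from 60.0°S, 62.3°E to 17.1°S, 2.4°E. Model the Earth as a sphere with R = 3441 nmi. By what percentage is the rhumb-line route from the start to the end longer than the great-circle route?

Great circle: σ = 1.0537 rad → d_gc = Rσ = 3625.9 nmi
Rhumb: Δφ = +0.7487, Δλ = -1.0455, Δψ = +1.0140, q = Δφ/Δψ = 0.7384 → d_rh = R√(Δφ²+q²Δλ²) = 3700.6 nmi
Excess = (3700.6 − 3625.9) / 3625.9 = 74.7 / 3625.9 = 2.06% ≈ 2.1%

2.1%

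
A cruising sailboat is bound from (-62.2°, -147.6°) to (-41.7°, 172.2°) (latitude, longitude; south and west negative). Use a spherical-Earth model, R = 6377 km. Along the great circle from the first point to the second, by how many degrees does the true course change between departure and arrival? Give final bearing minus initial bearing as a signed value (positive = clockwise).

At departure: θ₁ = atan2(sin Δλ cos φ₂, cos φ₁ sin φ₂ − sin φ₁ cos φ₂ cos Δλ) = 291.95°
At arrival: θ₂ = atan2(sin Δλ cos φ₁, −cos φ₂ sin φ₁ + sin φ₂ cos φ₁ cos Δλ) = 324.59°
Δθ = θ₂ − θ₁ = +32.6°

+32.6°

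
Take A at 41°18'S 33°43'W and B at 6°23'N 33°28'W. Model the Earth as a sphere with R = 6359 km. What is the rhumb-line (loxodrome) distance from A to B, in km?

5292 km

Rhumb course C = atan2(Δλ, Δψ) with Δψ = ln[tan(π/4+φ₂/2)/tan(π/4+φ₁/2)] = +0.9045, Δλ = +0.0044 → C = 0.28°
d = R·|Δφ| / |cos C| = 6359·0.83223 / 0.99999 = 5292 km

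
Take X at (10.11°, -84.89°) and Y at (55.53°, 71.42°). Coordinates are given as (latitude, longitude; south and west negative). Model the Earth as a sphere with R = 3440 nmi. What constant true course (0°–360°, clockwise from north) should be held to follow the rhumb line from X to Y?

Meridional parts: M(φ₁)=+0.1774, M(φ₂)=+1.1705 → ΔM = +0.9931;  Δλ = +2.7281 rad
tan C = Δλ / ΔM = +2.7471 → C = 70.00°

70.0°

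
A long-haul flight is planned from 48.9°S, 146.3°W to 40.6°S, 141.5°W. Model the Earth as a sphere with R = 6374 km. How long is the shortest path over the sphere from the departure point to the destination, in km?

cos σ = sin φ₁ sin φ₂ + cos φ₁ cos φ₂ cos Δλ
      = sin(-48.90°)sin(-40.60°) + cos(-48.90°)cos(-40.60°)cos(4.80°) = 0.9878
σ = 8.968° → d = Rσ = 6374·0.15652 = 998 km

998 km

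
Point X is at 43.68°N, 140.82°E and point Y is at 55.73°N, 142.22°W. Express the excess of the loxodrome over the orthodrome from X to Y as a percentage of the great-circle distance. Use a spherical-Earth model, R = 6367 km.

Great circle: σ = 0.8465 rad → d_gc = Rσ = 5389.6 km
Rhumb: Δφ = +0.2103, Δλ = +1.3432, Δψ = +0.3275, q = Δφ/Δψ = 0.6422 → d_rh = R√(Δφ²+q²Δλ²) = 5653.0 km
Excess = (5653.0 − 5389.6) / 5389.6 = 263.4 / 5389.6 = 4.89% ≈ 4.9%

4.9%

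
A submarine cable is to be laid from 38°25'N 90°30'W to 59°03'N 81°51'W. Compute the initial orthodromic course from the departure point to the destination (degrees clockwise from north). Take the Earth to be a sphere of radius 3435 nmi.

θ = atan2( sin Δλ·cos φ₂ ,  cos φ₁ sin φ₂ − sin φ₁ cos φ₂ cos Δλ )
  = atan2(+0.0773, +0.3560) = 12.26°

12.3°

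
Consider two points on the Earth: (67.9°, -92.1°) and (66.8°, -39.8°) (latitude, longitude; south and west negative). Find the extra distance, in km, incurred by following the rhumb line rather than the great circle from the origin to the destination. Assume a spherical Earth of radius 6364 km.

Great circle: cos σ = sin φ₁ sin φ₂ + cos φ₁ cos φ₂ cos Δλ,  σ = 0.3415 rad → d_gc = 2173.6 km
Rhumb line: Δψ = -0.0499, q = Δφ/Δψ = 0.3850, d_rh = R√(Δφ²+q²Δλ²) = 2240.0 km
Excess = 2240.0 − 2173.6 = 66.4 ≈ 66 km

66 km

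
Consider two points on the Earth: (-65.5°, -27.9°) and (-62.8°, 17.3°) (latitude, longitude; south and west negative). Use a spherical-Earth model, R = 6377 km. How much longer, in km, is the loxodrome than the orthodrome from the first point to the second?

47 km

Great circle: cos σ = sin φ₁ sin φ₂ + cos φ₁ cos φ₂ cos Δλ,  σ = 0.3396 rad → d_gc = 2165.4 km
Rhumb line: Δψ = +0.1082, q = Δφ/Δψ = 0.4356, d_rh = R√(Δφ²+q²Δλ²) = 2212.1 km
Excess = 2212.1 − 2165.4 = 46.7 ≈ 47 km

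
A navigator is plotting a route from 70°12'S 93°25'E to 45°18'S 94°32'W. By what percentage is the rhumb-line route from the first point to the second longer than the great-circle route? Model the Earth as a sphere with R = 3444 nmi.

Great circle: σ = 1.1232 rad → d_gc = Rσ = 3868.3 nmi
Rhumb: Δφ = +0.4346, Δλ = +3.0028, Δψ = +0.8569, q = Δφ/Δψ = 0.5072 → d_rh = R√(Δφ²+q²Δλ²) = 5454.5 nmi
Excess = (5454.5 − 3868.3) / 3868.3 = 1586.2 / 3868.3 = 41.01% ≈ 41.0%

41.0%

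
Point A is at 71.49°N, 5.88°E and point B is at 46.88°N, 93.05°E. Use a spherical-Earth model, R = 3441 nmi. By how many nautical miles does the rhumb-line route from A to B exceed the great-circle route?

Great circle: cos σ = sin φ₁ sin φ₂ + cos φ₁ cos φ₂ cos Δλ,  σ = 0.7914 rad → d_gc = 2723.076 nmi
Rhumb line: Δψ = -0.8857, q = Δφ/Δψ = 0.4849, d_rh = R√(Δφ²+q²Δλ²) = 2937.578 nmi
Excess = 2937.578 − 2723.076 = 214.502 ≈ 215 nmi

215 nmi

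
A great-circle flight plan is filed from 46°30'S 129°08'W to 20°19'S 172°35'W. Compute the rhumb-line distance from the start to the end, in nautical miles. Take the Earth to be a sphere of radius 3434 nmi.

Δψ = ln[tan(π/4+φ₂/2)/tan(π/4+φ₁/2)] = +0.5566;  Δφ = +0.4570 rad,  Δλ = -0.7583 rad
q = Δφ/Δψ = 0.8210
d = R·√(Δφ² + q²Δλ²) = 3434·0.77231 = 2652 nmi

2652 nmi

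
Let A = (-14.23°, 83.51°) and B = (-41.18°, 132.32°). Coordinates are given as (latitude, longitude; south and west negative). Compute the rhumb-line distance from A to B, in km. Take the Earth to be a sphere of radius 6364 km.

5598 km

Δψ = ln[tan(π/4+φ₂/2)/tan(π/4+φ₁/2)] = -0.5391;  Δφ = -0.4704 rad,  Δλ = +0.8519 rad
q = Δφ/Δψ = 0.8725
d = R·√(Δφ² + q²Δλ²) = 6364·0.87963 = 5598 km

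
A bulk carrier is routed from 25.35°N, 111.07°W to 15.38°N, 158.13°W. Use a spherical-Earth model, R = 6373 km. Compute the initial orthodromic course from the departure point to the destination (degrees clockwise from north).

266.6°

θ = atan2( sin Δλ·cos φ₂ ,  cos φ₁ sin φ₂ − sin φ₁ cos φ₂ cos Δλ )
  = atan2(-0.7059, -0.0415) = 266.63°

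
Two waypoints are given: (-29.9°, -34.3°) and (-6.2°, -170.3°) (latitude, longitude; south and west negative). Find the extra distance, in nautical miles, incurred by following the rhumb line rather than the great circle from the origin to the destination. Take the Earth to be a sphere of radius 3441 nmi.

353 nmi

Great circle: cos σ = sin φ₁ sin φ₂ + cos φ₁ cos φ₂ cos Δλ,  σ = 2.1726 rad → d_gc = 7475.8 nmi
Rhumb line: Δψ = +0.4389, q = Δφ/Δψ = 0.9425, d_rh = R√(Δφ²+q²Δλ²) = 7828.7 nmi
Excess = 7828.7 − 7475.8 = 352.9 ≈ 353 nmi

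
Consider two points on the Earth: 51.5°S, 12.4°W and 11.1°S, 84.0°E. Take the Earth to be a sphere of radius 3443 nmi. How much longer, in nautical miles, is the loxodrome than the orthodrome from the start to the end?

Great circle: cos σ = sin φ₁ sin φ₂ + cos φ₁ cos φ₂ cos Δλ,  σ = 1.4881 rad → d_gc = 5123.6 nmi
Rhumb line: Δψ = +0.8571, q = Δφ/Δψ = 0.8227, d_rh = R√(Δφ²+q²Δλ²) = 5348.3 nmi
Excess = 5348.3 − 5123.6 = 224.7 ≈ 225 nmi

225 nmi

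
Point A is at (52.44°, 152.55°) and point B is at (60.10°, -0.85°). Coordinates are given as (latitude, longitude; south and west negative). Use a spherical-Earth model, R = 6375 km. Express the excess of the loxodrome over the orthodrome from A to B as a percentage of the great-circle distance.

30.1%

Great circle: σ = 1.1423 rad → d_gc = Rσ = 7282.2 km
Rhumb: Δφ = +0.1337, Δλ = -2.6773, Δψ = +0.2418, q = Δφ/Δψ = 0.5530 → d_rh = R√(Δφ²+q²Δλ²) = 9477.1 km
Excess = (9477.1 − 7282.2) / 7282.2 = 2194.9 / 7282.2 = 30.14% ≈ 30.1%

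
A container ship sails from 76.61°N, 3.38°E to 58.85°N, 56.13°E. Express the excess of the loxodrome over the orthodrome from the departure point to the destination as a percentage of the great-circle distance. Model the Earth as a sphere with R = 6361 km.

Great circle: σ = 0.4393 rad → d_gc = Rσ = 2794.2 km
Rhumb: Δφ = -0.3100, Δλ = +0.9207, Δψ = -0.8648, q = Δφ/Δψ = 0.3584 → d_rh = R√(Δφ²+q²Δλ²) = 2879.9 km
Excess = (2879.9 − 2794.2) / 2794.2 = 85.7 / 2794.2 = 3.07% ≈ 3.1%

3.1%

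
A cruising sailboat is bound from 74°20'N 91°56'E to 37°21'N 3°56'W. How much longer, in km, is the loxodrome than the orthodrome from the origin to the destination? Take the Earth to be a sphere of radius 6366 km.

Great circle: cos σ = sin φ₁ sin φ₂ + cos φ₁ cos φ₂ cos Δλ,  σ = 0.9738 rad → d_gc = 6198.9 km
Rhumb line: Δψ = -1.2799, q = Δφ/Δψ = 0.5043, d_rh = R√(Δφ²+q²Δλ²) = 6763.1 km
Excess = 6763.1 − 6198.9 = 564.2 ≈ 564 km

564 km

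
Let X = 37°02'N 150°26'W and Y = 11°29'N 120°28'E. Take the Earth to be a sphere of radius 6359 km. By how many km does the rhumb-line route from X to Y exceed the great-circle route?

204 km

Great circle: cos σ = sin φ₁ sin φ₂ + cos φ₁ cos φ₂ cos Δλ,  σ = 1.4382 rad → d_gc = 9145.6 km
Rhumb line: Δψ = -0.4949, q = Δφ/Δψ = 0.9010, d_rh = R√(Δφ²+q²Δλ²) = 9350.0 km
Excess = 9350.0 − 9145.6 = 204.4 ≈ 204 km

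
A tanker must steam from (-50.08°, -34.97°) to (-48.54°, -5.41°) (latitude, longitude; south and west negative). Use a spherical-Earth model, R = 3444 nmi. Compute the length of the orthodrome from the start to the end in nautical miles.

Haversine: a = sin²(Δφ/2)+cos φ₁ cos φ₂ sin²(Δλ/2) = 0.02783;  σ = 2·atan2(√a,√(1−a))
σ = 19.207° → d = Rσ = 3444·0.33522 = 1155 nmi

1155 nmi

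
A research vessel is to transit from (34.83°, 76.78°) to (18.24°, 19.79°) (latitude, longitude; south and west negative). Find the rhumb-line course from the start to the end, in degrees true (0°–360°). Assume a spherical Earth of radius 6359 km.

Δψ = ln[tan(π/4+φ₂/2)/tan(π/4+φ₁/2)] = -0.3254
Δλ = -0.9947 rad (taken the short way round)
course = atan2(Δλ, Δψ) = 251.89°

251.9°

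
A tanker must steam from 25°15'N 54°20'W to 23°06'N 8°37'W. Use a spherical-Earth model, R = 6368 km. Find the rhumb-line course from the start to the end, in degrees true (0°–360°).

93.0°

Meridional parts: M(φ₁)=+0.4557, M(φ₂)=+0.4146 → ΔM = -0.0411;  Δλ = +0.7979 rad
tan C = Δλ / ΔM = -19.3971 → C = 92.95°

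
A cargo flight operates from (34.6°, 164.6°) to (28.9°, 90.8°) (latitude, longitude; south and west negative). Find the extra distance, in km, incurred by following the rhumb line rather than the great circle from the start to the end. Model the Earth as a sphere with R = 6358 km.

151 km

Great circle: cos σ = sin φ₁ sin φ₂ + cos φ₁ cos φ₂ cos Δλ,  σ = 1.0753 rad → d_gc = 6836.7 km
Rhumb line: Δψ = -0.1171, q = Δφ/Δψ = 0.8497, d_rh = R√(Δφ²+q²Δλ²) = 6987.5 km
Excess = 6987.5 − 6836.7 = 150.8 ≈ 151 km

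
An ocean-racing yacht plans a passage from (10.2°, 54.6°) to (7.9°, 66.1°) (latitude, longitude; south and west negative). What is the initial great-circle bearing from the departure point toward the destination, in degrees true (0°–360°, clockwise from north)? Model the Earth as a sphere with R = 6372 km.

100.5°

θ = atan2( sin Δλ·cos φ₂ ,  cos φ₁ sin φ₂ − sin φ₁ cos φ₂ cos Δλ )
  = atan2(+0.1975, -0.0366) = 100.50°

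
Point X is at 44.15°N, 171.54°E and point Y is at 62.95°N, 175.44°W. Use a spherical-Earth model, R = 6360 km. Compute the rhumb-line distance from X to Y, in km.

2250 km

Rhumb course C = atan2(Δλ, Δψ) with Δψ = ln[tan(π/4+φ₂/2)/tan(π/4+φ₁/2)] = +0.5643, Δλ = +0.2272 → C = 21.93°
d = R·|Δφ| / |cos C| = 6360·0.32812 / 0.92762 = 2250 km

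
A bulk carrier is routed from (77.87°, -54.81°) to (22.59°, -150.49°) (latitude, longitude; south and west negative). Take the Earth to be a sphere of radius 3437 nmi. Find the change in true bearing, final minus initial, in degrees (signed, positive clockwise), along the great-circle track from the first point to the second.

Initial bearing θ₁ = atan2(sin Δλ cos φ₂, cos φ₁ sin φ₂ − sin φ₁ cos φ₂ cos Δλ) = 280.49°
Final bearing θ₂ = (initial bearing from the destination back to the start) + 180° = 192.93°
Δθ = θ₂ − θ₁ = -87.6°

-87.6°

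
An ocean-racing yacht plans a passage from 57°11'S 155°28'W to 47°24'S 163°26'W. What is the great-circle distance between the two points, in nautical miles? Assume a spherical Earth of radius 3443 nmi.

656 nmi

cos σ = sin φ₁ sin φ₂ + cos φ₁ cos φ₂ cos Δλ
      = sin(-57.18°)sin(-47.40°) + cos(-57.18°)cos(-47.40°)cos(-7.97°) = 0.9819
σ = 10.913° → d = Rσ = 3443·0.19046 = 656 nmi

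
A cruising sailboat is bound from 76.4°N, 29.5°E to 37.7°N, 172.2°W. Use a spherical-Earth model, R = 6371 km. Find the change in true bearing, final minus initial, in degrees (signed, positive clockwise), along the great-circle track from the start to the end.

+155.7°

At departure: θ₁ = atan2(sin Δλ cos φ₂, cos φ₁ sin φ₂ − sin φ₁ cos φ₂ cos Δλ) = 18.82°
At arrival: θ₂ = atan2(sin Δλ cos φ₁, −cos φ₂ sin φ₁ + sin φ₂ cos φ₁ cos Δλ) = 174.50°
Δθ = θ₂ − θ₁ = +155.7°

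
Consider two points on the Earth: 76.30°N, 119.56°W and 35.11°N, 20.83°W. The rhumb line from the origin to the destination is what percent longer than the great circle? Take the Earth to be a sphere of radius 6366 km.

Great circle: σ = 1.0129 rad → d_gc = Rσ = 6448.3 km
Rhumb: Δφ = -0.7189, Δλ = +1.7232, Δψ = -1.4640, q = Δφ/Δψ = 0.4910 → d_rh = R√(Δφ²+q²Δλ²) = 7068.3 km
Excess = (7068.3 − 6448.3) / 6448.3 = 620.0 / 6448.3 = 9.61% ≈ 9.6%

9.6%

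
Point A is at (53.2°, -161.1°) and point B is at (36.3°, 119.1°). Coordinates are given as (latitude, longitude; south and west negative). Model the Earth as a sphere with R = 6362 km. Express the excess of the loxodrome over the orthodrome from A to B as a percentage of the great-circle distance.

Great circle: σ = 0.9770 rad → d_gc = Rσ = 6215.5 km
Rhumb: Δφ = -0.2950, Δλ = -1.3928, Δψ = -0.4199, q = Δφ/Δψ = 0.7025 → d_rh = R√(Δφ²+q²Δλ²) = 6501.2 km
Excess = (6501.2 − 6215.5) / 6215.5 = 285.7 / 6215.5 = 4.60% ≈ 4.6%

4.6%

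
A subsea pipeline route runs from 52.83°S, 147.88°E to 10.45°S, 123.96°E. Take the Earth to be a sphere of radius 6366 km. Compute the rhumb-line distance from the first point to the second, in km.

Δψ = ln[tan(π/4+φ₂/2)/tan(π/4+φ₁/2)] = +0.9065;  Δφ = +0.7397 rad,  Δλ = -0.4175 rad
q = Δφ/Δψ = 0.8160
d = R·√(Δφ² + q²Δλ²) = 6366·0.81434 = 5184 km

5184 km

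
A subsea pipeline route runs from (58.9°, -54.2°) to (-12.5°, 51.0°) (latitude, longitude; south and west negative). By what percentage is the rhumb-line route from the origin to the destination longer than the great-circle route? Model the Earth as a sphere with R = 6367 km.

Great circle: σ = 1.8939 rad → d_gc = Rσ = 12058.7 km
Rhumb: Δφ = -1.2462, Δλ = +1.8361, Δψ = -1.4991, q = Δφ/Δψ = 0.8313 → d_rh = R√(Δφ²+q²Δλ²) = 12545.6 km
Excess = (12545.6 − 12058.7) / 12058.7 = 486.9 / 12058.7 = 4.04% ≈ 4.0%

4.0%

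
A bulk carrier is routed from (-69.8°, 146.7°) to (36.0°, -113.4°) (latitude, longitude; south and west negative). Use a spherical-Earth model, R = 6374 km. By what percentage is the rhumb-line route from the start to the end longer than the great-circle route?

Great circle: σ = 2.2139 rad → d_gc = Rσ = 14111.2 km
Rhumb: Δφ = +1.8466, Δλ = +1.7436, Δψ = +2.3995, q = Δφ/Δψ = 0.7695 → d_rh = R√(Δφ²+q²Δλ²) = 14549.1 km
Excess = (14549.1 − 14111.2) / 14111.2 = 437.9 / 14111.2 = 3.10% ≈ 3.1%

3.1%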